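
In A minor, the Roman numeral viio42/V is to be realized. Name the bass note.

C

The applied chord viio42/V is rooted on D#: D#-F#-A-C.
The figure 42 means third inversion — the seventh is in the bass.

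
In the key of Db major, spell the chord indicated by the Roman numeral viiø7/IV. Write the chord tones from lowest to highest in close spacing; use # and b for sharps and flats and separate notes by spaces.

F Ab Cb Eb

viiø7/IV is a secondary leading-tone chord. The target IV is Gb in Db major; the applied chord is rooted a semitone below, on F.
Building a half-diminished seventh chord on F gives F-Ab-Cb-Eb.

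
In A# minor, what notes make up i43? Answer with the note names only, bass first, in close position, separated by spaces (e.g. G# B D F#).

E# G# A# C#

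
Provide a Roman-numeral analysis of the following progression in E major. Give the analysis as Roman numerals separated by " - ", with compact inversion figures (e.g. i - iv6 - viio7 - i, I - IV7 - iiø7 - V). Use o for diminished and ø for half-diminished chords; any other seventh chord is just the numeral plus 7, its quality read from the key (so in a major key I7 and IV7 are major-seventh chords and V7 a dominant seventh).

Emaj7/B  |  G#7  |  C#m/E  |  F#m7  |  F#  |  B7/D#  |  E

I43 - V7/vi - vi6 - ii7 - V/V - V65 - I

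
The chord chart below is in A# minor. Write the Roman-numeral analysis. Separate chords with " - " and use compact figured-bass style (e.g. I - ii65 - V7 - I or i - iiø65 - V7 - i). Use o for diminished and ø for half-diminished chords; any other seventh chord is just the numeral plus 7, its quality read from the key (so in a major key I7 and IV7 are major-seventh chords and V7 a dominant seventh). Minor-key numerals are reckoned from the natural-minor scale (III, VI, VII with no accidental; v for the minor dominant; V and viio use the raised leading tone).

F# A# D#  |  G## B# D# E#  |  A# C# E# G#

iv6 - V65 - i7

F#-A#-D#: minor triad on D# = scale degree 4 → iv6.
G##-B#-D#-E# has root E#, degree 5 in A# minor, so V65.
A#-C#-E#-G#: minor seventh chord on A# = scale degree 1 → i7.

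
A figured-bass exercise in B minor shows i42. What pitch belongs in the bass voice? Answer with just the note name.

i in B minor has root B; the chord is B-D-F#-A.
The figure 42 means third inversion — the seventh is in the bass.

A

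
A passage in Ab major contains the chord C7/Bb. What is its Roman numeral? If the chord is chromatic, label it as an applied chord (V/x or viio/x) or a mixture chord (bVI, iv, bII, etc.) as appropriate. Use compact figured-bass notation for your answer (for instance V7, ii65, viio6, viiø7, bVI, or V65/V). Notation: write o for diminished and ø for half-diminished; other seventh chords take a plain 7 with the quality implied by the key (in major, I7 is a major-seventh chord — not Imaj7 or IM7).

V42/vi

The pitches C-E-G-Bb form a dominant seventh chord rooted on C.
C is not a diatonic chord root with this quality in Ab major, but it lies a perfect fifth above F (vi), so the chord functions as an applied dominant of vi.
With Bb in the bass the chord is in third inversion, so the figured bass is 42.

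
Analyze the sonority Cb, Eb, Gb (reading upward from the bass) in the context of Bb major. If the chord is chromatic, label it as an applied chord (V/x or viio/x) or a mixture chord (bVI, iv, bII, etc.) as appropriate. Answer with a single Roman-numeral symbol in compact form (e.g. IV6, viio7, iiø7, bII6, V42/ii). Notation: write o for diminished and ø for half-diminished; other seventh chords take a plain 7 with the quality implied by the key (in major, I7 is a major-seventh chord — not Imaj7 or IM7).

Stacked in thirds the chord is Cb-Eb-Gb: a major triad on Cb.
Cb is the lowered second degree of Bb major (diatonic 2 would be C). This is the Neapolitan chord — a major triad on the lowered second degree.

bII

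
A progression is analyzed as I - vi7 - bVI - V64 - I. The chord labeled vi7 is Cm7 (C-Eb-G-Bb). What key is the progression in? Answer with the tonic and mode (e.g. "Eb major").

vi7 is given as C-Eb-G-Bb — a minor seventh chord with root C.
If C is scale degree 6 and the mode makes that degree carry a minor seventh chord, the tonic is Eb and the mode is major.

Eb major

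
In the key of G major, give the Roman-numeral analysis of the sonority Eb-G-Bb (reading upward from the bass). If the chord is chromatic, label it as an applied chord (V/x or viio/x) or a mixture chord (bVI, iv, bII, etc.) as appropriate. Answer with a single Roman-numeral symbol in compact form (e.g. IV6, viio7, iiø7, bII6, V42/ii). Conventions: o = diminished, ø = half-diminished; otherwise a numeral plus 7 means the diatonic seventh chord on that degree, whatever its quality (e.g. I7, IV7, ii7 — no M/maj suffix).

bVI

Stacked in thirds the chord is Eb-G-Bb: a major triad on Eb.
Eb is the lowered sixth degree of G major (diatonic 6 would be E). This is a major triad on the lowered sixth degree, borrowed from the parallel minor.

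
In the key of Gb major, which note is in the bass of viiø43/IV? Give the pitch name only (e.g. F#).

The applied chord viiø43/IV is rooted on Bb: Bb-Db-Fb-Ab.
The figure 43 means second inversion — the fifth is in the bass.

Fb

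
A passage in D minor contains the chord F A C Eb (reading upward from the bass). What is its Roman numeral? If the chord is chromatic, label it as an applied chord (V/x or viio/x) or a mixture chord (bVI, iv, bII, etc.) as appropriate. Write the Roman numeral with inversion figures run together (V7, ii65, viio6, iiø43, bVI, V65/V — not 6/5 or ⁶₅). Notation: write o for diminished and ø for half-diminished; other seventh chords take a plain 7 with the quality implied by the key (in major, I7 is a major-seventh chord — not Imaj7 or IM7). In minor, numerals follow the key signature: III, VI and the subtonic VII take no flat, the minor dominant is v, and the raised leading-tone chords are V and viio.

The pitches F-A-C-Eb form a dominant seventh chord rooted on F.
F is not a diatonic chord root with this quality in D minor, but it lies a perfect fifth above Bb (VI), so the chord functions as an applied dominant of VI.

V7/VI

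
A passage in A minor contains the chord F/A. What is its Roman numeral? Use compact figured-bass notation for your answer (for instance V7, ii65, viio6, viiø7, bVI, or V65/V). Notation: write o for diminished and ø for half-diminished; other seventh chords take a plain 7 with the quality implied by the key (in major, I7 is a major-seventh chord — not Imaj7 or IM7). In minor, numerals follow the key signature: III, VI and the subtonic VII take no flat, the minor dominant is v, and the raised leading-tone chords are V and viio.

VI6

The pitches F-A-C form a major triad rooted on F.
F is scale degree 6 in A minor, and a major triad on that degree is written VI.
With A in the bass the chord is in first inversion, so the figured bass is 6.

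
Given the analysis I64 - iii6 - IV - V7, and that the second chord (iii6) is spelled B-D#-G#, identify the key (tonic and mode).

The anchor chord is a minor triad on G#, labeled iii6.
iii6 on G# implies G# is the mediant; that puts the tonic at E, and the lowercase numeral fits major mode.

E major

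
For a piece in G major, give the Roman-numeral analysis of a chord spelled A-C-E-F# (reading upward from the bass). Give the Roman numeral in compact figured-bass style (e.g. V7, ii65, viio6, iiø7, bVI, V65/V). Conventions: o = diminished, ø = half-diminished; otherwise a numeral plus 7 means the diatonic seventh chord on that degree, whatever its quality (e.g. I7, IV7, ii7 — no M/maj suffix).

viiø65

Stacked in thirds the chord is F#-A-C-E: a half-diminished seventh chord on F#.
In G major, F# is the leading tone; the diatonic half-diminished seventh chord there is viiø7.
With A in the bass the chord is in first inversion, so the figured bass is 65.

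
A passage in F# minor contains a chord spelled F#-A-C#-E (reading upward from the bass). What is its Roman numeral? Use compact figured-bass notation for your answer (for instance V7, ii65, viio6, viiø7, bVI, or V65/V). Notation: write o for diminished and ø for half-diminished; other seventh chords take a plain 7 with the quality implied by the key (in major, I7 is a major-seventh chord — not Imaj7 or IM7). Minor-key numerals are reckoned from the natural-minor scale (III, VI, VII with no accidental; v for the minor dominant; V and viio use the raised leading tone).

Stacked in thirds the chord is F#-A-C#-E: a minor seventh chord on F#.
In F# minor, F# is the tonic; the diatonic minor seventh chord there is i7.

i7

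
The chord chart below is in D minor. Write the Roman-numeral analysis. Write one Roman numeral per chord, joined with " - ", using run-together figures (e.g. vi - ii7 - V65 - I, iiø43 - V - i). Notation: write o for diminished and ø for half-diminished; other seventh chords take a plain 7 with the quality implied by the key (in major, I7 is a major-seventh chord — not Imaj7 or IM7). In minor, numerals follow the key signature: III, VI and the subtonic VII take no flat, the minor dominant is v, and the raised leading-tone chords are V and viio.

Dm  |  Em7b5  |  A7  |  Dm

i - iiø7 - V7 - i

Dm: minor triad on D = scale degree 1 → i.
Em7b5 has root E, degree 2 in D minor, so iiø7.
A7 has root A, degree 5 in D minor, so V7.
Dm: minor triad on D = scale degree 1 → i.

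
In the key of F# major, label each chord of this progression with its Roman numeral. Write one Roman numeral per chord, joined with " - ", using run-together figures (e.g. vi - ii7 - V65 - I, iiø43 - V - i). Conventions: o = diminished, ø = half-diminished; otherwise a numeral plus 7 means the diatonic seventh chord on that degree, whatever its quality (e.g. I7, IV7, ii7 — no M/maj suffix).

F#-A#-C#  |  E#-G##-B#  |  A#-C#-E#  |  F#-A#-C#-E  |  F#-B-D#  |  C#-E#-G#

F#-A#-C#: root F# is the tonic; major triad there is I.
E#-G##-B#: chromatic; E# is V of iii, so V/iii.
A#-C#-E#: root A# is the mediant; minor triad there is iii.
F#-A#-C#-E: a dominant seventh chord on F#, the applied dominant of IV → V7/IV.
F#-B-D#: root B is the subdominant; major triad there is IV64.
C#-E#-G#: root C# is the dominant; major triad there is V.

I - V/iii - iii - V7/IV - IV64 - V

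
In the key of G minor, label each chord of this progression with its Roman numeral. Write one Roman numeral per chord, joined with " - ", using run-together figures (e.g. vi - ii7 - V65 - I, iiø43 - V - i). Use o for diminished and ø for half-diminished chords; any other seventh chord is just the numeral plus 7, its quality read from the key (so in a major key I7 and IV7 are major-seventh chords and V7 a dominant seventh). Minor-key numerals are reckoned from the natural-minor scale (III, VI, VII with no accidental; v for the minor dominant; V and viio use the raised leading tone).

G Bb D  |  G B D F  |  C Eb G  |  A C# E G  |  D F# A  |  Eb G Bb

G-Bb-D: minor triad on G = scale degree 1 → i.
G-B-D-F is the secondary dominant of iv (dominant seventh chord on G): V7/iv.
C-Eb-G: root C is the subdominant; minor triad there is iv.
A-C#-E-G: a dominant seventh chord on A, the applied dominant of V → V7/V.
D-F#-A has root D, degree 5 in G minor, so V.
Eb-G-Bb: root Eb is the submediant; major triad there is VI.

i - V7/iv - iv - V7/V - V - VI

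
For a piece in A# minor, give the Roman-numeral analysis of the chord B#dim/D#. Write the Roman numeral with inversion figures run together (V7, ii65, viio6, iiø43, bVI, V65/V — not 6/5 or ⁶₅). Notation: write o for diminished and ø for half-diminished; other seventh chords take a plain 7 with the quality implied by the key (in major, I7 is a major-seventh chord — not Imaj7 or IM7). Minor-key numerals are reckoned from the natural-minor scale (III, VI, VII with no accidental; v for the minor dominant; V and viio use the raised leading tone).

iio6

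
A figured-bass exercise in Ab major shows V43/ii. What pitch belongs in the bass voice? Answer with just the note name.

The applied chord V43/ii is rooted on F: F-A-C-Eb.
The figure 43 means second inversion — the fifth is in the bass.

C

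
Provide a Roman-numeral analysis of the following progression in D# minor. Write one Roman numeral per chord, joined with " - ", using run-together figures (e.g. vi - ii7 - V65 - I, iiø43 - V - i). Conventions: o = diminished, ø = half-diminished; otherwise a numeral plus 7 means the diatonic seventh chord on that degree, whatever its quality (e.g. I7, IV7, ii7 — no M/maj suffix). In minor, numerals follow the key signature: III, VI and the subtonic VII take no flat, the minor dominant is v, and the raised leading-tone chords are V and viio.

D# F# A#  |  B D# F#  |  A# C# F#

i - VI - III6

D#-F#-A#: minor triad on D# = scale degree 1 → i.
B-D#-F#: root B is the submediant; major triad there is VI.
A#-C#-F#: root F# is the mediant; major triad there is III6.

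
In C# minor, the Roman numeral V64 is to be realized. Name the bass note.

V in C# minor has root G#; the chord is G#-B#-D#.
The figure 64 means second inversion — the fifth is in the bass.

D#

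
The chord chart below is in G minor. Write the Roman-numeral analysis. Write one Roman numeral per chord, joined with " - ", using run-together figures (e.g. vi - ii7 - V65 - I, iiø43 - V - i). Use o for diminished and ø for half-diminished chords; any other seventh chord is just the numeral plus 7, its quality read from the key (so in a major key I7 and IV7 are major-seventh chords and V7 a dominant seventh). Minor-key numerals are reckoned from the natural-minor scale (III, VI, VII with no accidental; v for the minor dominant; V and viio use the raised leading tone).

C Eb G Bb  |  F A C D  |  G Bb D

C-Eb-G-Bb: minor seventh chord on C = scale degree 4 → iv7.
F-A-C-D: root D is the dominant; minor seventh chord there is v65.
G-Bb-D: root G is the tonic; minor triad there is i.

iv7 - v65 - i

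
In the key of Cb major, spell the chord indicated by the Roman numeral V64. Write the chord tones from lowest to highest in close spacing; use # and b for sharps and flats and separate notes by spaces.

Db Gb Bb

The numeral's case and figure indicate a major triad. In Cb major its root, the dominant, is Gb.
That chord is spelled Gb-Bb-Db.
The figured bass 64 indicates second inversion, placing the fifth (Db) in the bass: Db-Gb-Bb.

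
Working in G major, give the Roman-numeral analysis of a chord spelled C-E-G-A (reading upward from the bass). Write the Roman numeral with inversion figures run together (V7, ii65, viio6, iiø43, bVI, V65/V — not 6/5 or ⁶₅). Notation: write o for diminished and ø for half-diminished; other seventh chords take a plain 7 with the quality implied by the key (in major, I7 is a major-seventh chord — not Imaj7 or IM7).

The pitches A-C-E-G form a minor seventh chord rooted on A.
A is scale degree 2 in G major, and a minor seventh chord on that degree is written ii7.
With C in the bass the chord is in first inversion, so the figured bass is 65.

ii65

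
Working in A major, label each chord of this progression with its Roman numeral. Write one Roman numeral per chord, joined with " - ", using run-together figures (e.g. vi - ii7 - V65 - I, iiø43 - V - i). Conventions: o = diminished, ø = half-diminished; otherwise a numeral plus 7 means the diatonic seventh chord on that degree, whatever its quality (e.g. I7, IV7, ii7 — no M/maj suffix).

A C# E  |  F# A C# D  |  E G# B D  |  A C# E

I - IV65 - V7 - I

A-C#-E: root A is the tonic; major triad there is I.
F#-A-C#-D has root D, degree 4 in A major, so IV65.
E-G#-B-D: dominant seventh chord on E = scale degree 5 → V7.
A-C#-E: root A is the tonic; major triad there is I.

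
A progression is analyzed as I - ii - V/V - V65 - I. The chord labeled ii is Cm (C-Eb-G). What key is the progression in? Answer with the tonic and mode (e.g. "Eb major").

The chord Cm is a minor triad rooted on C; its label is ii.
Counting down one scale step from C places the tonic on Bb; a minor triad on degree 2 is diatonic only in major.

Bb major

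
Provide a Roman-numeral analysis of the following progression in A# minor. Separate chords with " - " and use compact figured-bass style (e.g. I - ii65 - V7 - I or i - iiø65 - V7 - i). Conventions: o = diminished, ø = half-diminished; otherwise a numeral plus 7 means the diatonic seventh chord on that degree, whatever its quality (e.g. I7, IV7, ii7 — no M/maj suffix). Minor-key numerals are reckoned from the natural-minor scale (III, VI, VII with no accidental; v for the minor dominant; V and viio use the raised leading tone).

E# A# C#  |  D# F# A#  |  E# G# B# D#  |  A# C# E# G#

i64 - iv - v7 - i7

E#-A#-C#: minor triad on A# = scale degree 1 → i64.
D#-F#-A#: minor triad on D# = scale degree 4 → iv.
E#-G#-B#-D# has root E#, degree 5 in A# minor, so v7.
A#-C#-E#-G# has root A#, degree 1 in A# minor, so i7.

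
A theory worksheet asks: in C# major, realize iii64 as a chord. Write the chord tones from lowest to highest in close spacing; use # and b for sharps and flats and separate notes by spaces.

The numeral's case and figure indicate a minor triad. In C# major its root, the third degree, is E#.
Stacking thirds from E# gives E#-G#-B#.
With the 64 figure the chord is in second inversion; from the bass B# upward in close position it reads B#-E#-G#.

B# E# G#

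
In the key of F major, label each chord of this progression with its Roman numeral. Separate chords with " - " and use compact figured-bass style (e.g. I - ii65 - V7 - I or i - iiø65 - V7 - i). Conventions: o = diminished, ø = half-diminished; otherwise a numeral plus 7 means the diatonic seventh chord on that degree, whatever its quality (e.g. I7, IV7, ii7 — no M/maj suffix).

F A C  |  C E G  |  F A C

I - V - I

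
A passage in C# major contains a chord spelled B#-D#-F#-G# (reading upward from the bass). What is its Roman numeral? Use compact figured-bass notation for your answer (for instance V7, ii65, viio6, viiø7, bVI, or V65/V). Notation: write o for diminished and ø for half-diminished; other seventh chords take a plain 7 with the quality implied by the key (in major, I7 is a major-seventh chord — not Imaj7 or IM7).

The pitches G#-B#-D#-F# form a dominant seventh chord rooted on G#.
In C# major, G# is the dominant; the diatonic dominant seventh chord there is V7.
With B# in the bass the chord is in first inversion, so the figured bass is 65.

V65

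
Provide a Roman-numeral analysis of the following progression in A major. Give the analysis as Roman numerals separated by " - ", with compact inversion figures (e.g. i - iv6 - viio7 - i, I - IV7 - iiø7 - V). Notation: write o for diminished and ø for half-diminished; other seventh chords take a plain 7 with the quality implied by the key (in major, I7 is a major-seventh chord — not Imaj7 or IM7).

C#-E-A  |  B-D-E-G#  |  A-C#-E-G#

C#-E-A: major triad on A = scale degree 1 → I6.
B-D-E-G# has root E, degree 5 in A major, so V43.
A-C#-E-G#: major seventh chord on A = scale degree 1 → I7.

I6 - V43 - I7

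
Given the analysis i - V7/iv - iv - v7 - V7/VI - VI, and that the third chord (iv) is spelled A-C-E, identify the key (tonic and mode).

E minor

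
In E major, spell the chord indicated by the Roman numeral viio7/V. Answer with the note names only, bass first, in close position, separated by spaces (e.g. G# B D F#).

A# C# E G

viio7/V is a secondary leading-tone chord. The target V is B in E major; the applied chord is rooted a semitone below, on A#.
Building a fully diminished seventh chord on A# gives A#-C#-E-G.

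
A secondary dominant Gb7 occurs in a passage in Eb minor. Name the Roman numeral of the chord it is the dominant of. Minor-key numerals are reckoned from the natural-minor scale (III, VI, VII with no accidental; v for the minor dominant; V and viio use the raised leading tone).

The chord is a dominant seventh chord on Gb.
A dominant resolves down a perfect fifth: Gb → Cb. In Eb minor, Cb is scale degree 6, i.e. VI.

VI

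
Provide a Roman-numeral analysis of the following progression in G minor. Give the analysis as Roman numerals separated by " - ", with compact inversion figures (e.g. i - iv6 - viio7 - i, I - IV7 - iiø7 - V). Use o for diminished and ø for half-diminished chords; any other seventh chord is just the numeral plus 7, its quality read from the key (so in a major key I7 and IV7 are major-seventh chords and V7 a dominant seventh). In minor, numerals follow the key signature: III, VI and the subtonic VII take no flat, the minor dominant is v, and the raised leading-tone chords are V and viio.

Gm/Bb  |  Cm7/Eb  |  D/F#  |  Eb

Gm/Bb has root G, degree 1 in G minor, so i6.
Cm7/Eb: root C is the subdominant; minor seventh chord there is iv65.
D/F# has root D, degree 5 in G minor, so V6.
Eb: root Eb is the submediant; major triad there is VI.

i6 - iv65 - V6 - VI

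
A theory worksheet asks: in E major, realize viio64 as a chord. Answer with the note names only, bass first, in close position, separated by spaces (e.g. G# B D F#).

A D# F#

In E major, scale degree 7 is D#, and the diatonic chord built there is a diminished triad.
That chord is spelled D#-F#-A.
The figured bass 64 indicates second inversion, placing the fifth (A) in the bass: A-D#-F#.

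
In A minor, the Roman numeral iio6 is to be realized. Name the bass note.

iio in A minor has root B; the chord is B-D-F.
The figure 6 means first inversion — the third is in the bass.

D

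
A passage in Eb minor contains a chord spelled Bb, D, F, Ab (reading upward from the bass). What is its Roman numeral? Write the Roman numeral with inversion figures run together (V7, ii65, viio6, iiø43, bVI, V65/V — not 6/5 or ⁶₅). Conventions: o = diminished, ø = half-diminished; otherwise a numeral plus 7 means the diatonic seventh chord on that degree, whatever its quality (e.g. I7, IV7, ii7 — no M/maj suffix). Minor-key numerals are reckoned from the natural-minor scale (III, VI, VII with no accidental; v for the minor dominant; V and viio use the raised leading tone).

V7

Stacked in thirds the chord is Bb-D-F-Ab: a dominant seventh chord on Bb.
In Eb minor, Bb is the dominant; the diatonic dominant seventh chord there is V7.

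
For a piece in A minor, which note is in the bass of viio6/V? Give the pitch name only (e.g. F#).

F#

The applied chord viio6/V is rooted on D#: D#-F#-A.
The figure 6 means first inversion — the third is in the bass.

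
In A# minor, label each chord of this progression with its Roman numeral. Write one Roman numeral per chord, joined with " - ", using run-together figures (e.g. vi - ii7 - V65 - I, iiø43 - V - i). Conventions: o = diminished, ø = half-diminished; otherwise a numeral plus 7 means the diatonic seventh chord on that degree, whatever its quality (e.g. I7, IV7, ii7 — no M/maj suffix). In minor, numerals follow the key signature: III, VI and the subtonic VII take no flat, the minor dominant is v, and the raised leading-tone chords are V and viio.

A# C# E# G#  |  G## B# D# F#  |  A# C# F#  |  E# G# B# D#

A#-C#-E#-G#: root A# is the tonic; minor seventh chord there is i7.
G##-B#-D#-F#: root G## is the leading tone; fully diminished seventh chord there is viio7.
A#-C#-F#: root F# is the submediant; major triad there is VI6.
E#-G#-B#-D#: minor seventh chord on E# = scale degree 5 → v7.

i7 - viio7 - VI6 - v7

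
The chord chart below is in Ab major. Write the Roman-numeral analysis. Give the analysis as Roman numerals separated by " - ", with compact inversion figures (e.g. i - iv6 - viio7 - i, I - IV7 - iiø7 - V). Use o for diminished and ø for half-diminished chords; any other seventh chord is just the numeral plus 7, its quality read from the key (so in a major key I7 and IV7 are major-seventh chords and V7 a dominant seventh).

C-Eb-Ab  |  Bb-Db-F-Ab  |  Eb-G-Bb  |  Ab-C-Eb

I6 - ii7 - V - I

C-Eb-Ab: major triad on Ab = scale degree 1 → I6.
Bb-Db-F-Ab: root Bb is the supertonic; minor seventh chord there is ii7.
Eb-G-Bb: root Eb is the dominant; major triad there is V.
Ab-C-Eb: root Ab is the tonic; major triad there is I.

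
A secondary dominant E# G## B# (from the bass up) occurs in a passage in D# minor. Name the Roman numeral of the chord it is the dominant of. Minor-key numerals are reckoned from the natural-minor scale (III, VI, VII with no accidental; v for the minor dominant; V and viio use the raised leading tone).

V

The chord is a major triad on E#.
A dominant resolves down a perfect fifth: E# → A#. In D# minor, A# is scale degree 5, i.e. V.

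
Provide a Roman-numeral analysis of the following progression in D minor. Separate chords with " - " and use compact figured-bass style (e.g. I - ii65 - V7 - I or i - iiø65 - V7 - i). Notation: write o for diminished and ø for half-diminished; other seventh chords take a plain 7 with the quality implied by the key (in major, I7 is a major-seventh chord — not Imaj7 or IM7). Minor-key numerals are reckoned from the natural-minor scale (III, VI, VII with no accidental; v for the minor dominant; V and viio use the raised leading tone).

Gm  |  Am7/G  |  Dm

iv - v42 - i

Gm: minor triad on G = scale degree 4 → iv.
Am7/G has root A, degree 5 in D minor, so v42.
Dm has root D, degree 1 in D minor, so i.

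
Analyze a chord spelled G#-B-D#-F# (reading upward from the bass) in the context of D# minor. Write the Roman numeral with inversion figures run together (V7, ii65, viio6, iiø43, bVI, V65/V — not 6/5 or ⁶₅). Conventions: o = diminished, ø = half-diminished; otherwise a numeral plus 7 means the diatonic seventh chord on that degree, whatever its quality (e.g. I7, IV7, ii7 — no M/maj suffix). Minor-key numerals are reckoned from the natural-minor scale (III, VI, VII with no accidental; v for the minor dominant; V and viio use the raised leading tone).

The pitches G#-B-D#-F# form a minor seventh chord rooted on G#.
In D# minor, G# is the subdominant; the diatonic minor seventh chord there is iv7.

iv7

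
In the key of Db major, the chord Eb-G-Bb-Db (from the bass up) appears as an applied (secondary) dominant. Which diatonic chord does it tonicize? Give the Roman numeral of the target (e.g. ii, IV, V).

V

The chord is a dominant seventh chord on Eb.
A dominant resolves down a perfect fifth: Eb → Ab. In Db major, Ab is scale degree 5, i.e. V.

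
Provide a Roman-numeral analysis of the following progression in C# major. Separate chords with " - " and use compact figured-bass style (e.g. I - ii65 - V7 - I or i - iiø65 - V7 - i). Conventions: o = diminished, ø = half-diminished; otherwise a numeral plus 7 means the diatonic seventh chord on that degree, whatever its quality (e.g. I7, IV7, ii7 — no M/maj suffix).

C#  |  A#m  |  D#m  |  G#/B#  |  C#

C#: root C# is the tonic; major triad there is I.
A#m has root A#, degree 6 in C# major, so vi.
D#m: minor triad on D# = scale degree 2 → ii.
G#/B# has root G#, degree 5 in C# major, so V6.
C# has root C#, degree 1 in C# major, so I.

I - vi - ii - V6 - I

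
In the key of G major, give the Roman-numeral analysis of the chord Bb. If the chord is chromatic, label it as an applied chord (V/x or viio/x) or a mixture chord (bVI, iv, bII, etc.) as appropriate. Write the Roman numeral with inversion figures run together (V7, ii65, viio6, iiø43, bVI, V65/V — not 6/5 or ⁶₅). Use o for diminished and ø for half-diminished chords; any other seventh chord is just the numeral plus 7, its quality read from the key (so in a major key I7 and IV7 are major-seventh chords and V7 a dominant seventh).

bIII

Stacked in thirds the chord is Bb-D-F: a major triad on Bb.
Bb is the lowered third degree of G major (diatonic 3 would be B). This is a major triad on the lowered third degree, borrowed from the parallel minor.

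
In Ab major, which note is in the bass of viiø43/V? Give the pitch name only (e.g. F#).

The applied chord viiø43/V is rooted on D: D-F-Ab-C.
The figure 43 means second inversion — the fifth is in the bass.

Ab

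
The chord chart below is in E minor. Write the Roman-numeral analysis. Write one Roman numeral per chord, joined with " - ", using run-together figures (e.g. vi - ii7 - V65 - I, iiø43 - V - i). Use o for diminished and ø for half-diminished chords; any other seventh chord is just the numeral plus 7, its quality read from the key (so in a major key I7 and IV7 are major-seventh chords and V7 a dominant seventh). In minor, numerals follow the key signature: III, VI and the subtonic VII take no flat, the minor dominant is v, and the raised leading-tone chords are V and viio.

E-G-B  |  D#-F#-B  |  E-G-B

i - V6 - i

E-G-B: minor triad on E = scale degree 1 → i.
D#-F#-B has root B, degree 5 in E minor, so V6.
E-G-B: root E is the tonic; minor triad there is i.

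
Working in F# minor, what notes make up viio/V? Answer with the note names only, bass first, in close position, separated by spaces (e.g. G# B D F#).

viio/V is a secondary leading-tone chord. The target V is C# in F# minor; the applied chord is rooted a semitone below, on B#.
Building a diminished triad on B# gives B#-D#-F#.

B# D# F#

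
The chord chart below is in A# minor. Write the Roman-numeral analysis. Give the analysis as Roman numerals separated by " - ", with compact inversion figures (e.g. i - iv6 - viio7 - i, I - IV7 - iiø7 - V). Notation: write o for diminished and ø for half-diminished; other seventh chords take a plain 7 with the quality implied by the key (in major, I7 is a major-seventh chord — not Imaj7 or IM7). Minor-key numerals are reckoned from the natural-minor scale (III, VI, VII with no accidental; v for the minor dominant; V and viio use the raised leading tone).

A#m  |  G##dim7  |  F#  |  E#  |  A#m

i - viio7 - VI - V - i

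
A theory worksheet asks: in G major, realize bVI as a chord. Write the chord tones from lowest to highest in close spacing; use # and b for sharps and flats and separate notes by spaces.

Eb G Bb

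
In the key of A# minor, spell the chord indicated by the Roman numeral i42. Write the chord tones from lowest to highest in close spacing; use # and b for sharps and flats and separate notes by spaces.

G# A# C# E#

The numeral's case and figure indicate a minor seventh chord. In A# minor its root, scale degree 1, is A#.
Stacking thirds from A# gives A#-C#-E#-G#.
With the 42 figure the chord is in third inversion; from the bass G# upward in close position it reads G#-A#-C#-E#.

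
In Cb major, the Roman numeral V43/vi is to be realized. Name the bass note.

The applied chord V43/vi is rooted on Eb: Eb-G-Bb-Db.
The figure 43 means second inversion — the fifth is in the bass.

Bb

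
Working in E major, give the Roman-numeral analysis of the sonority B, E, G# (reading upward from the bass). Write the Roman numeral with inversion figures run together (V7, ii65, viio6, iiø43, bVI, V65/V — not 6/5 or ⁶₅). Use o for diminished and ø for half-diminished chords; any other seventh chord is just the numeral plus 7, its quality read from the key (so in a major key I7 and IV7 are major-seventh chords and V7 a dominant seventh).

I64

Stacked in thirds the chord is E-G#-B: a major triad on E.
In E major, E is the tonic; the diatonic major triad there is I.
With B in the bass the chord is in second inversion, so the figured bass is 64.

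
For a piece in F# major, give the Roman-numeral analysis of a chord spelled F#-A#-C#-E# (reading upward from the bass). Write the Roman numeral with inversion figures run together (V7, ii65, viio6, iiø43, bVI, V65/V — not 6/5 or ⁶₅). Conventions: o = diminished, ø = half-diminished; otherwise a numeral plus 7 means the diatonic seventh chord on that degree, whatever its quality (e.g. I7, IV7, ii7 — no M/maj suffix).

The pitches F#-A#-C#-E# form a major seventh chord rooted on F#.
In F# major, F# is the tonic; the diatonic major seventh chord there is I7.

I7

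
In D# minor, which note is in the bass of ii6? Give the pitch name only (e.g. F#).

ii in D# minor has root E#; the chord is E#-G#-B#.
The figure 6 means first inversion — the third is in the bass.

G#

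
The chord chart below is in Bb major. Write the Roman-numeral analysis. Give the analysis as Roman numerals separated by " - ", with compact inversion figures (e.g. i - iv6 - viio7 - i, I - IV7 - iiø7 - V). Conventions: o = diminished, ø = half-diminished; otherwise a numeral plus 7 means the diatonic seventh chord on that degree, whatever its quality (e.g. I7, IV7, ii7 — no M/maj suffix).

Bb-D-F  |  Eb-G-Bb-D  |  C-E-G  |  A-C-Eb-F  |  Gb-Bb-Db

Bb-D-F: root Bb is the tonic; major triad there is I.
Eb-G-Bb-D has root Eb, degree 4 in Bb major, so IV7.
C-E-G: a major triad on C, the applied dominant of V → V/V.
A-C-Eb-F: root F is the dominant; dominant seventh chord there is V65.
Gb-Bb-Db: Gb with this quality isn't in the key; it's bVI, borrowed from the parallel minor.

I - IV7 - V/V - V65 - bVI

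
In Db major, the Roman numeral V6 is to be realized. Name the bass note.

C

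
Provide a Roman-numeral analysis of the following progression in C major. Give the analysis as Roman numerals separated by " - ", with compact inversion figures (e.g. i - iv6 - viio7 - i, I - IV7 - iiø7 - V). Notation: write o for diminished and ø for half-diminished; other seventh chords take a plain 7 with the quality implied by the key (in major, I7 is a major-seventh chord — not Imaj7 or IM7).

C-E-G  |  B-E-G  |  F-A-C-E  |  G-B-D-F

C-E-G: root C is the tonic; major triad there is I.
B-E-G: minor triad on E = scale degree 3 → iii64.
F-A-C-E: major seventh chord on F = scale degree 4 → IV7.
G-B-D-F has root G, degree 5 in C major, so V7.

I - iii64 - IV7 - V7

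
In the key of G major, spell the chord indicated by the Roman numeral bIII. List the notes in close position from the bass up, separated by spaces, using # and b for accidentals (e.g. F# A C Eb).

Bb D F

Scale degree 3 in G major is B; lowering it a half step gives Bb. bIII is a major triad on the lowered third degree, borrowed from the parallel minor.
So the chord is Bb-D-F, a major triad.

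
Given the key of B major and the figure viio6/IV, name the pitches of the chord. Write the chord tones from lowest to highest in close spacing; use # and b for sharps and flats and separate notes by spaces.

F# A D#

viio6/IV is a secondary leading-tone chord. The target IV is E in B major; the applied chord is rooted a semitone below, on D#.
Building a diminished triad on D# gives D#-F#-A.
With the 6 figure the chord is in first inversion; from the bass F# upward in close position it reads F#-A-D#.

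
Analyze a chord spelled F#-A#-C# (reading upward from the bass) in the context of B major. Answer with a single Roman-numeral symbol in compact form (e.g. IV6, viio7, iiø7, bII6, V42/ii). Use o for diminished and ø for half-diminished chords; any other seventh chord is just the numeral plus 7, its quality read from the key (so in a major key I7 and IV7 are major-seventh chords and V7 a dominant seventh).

V

Stacked in thirds the chord is F#-A#-C#: a major triad on F#.
In B major, F# is the dominant; the diatonic major triad there is V.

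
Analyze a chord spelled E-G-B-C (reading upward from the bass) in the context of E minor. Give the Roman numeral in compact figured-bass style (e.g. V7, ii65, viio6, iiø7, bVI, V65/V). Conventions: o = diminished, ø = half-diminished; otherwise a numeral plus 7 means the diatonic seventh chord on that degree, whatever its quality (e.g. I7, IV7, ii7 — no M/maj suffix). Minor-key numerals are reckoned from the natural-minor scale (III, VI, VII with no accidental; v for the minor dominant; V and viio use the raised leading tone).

Stacked in thirds the chord is C-E-G-B: a major seventh chord on C.
In E minor, C is the submediant; the diatonic major seventh chord there is VI7.
With E in the bass the chord is in first inversion, so the figured bass is 65.

VI65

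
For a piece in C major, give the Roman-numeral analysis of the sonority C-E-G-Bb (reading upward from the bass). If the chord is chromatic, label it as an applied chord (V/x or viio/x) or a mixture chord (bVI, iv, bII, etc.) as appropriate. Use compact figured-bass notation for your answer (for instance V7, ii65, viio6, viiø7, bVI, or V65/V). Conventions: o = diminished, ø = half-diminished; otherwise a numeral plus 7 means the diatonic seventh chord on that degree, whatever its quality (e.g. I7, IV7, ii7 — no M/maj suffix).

V7/IV

The pitches C-E-G-Bb form a dominant seventh chord rooted on C.
C is not a diatonic chord root with this quality in C major, but it lies a perfect fifth above F (IV), so the chord functions as an applied dominant of IV.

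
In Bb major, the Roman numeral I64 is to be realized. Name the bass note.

F

I in Bb major has root Bb; the chord is Bb-D-F.
The figure 64 means second inversion — the fifth is in the bass.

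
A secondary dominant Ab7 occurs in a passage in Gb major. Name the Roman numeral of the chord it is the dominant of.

V

The chord is a dominant seventh chord on Ab.
A dominant resolves down a perfect fifth: Ab → Db. In Gb major, Db is scale degree 5, i.e. V.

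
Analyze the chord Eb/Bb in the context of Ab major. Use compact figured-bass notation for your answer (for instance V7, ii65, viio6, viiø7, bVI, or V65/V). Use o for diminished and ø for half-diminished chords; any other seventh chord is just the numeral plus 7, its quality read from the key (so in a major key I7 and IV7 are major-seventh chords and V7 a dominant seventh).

V64

Stacked in thirds the chord is Eb-G-Bb: a major triad on Eb.
Eb is scale degree 5 in Ab major, and a major triad on that degree is written V.
With Bb in the bass the chord is in second inversion, so the figured bass is 64.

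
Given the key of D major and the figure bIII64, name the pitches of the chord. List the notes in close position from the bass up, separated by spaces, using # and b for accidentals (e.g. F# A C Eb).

C F A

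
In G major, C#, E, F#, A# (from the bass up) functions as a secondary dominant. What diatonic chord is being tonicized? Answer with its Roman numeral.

iii

The chord is a dominant seventh chord on F#.
A dominant resolves down a perfect fifth: F# → B. In G major, B is scale degree 3, i.e. iii.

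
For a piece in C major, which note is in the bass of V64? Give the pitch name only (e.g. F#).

D

V in C major has root G; the chord is G-B-D.
The figure 64 means second inversion — the fifth is in the bass.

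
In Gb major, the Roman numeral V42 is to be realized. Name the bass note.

V in Gb major has root Db; the chord is Db-F-Ab-Cb.
The figure 42 means third inversion — the seventh is in the bass.

Cb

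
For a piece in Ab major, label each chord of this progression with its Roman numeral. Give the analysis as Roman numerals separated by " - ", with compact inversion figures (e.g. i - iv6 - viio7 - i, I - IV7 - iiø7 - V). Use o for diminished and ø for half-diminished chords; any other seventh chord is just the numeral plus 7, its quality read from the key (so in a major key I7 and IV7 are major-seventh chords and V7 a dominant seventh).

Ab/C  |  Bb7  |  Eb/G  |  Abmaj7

I6 - V7/V - V6 - I7

Ab/C: root Ab is the tonic; major triad there is I6.
Bb7: chromatic; Bb is V of V, so V7/V.
Eb/G: root Eb is the dominant; major triad there is V6.
Abmaj7 has root Ab, degree 1 in Ab major, so I7.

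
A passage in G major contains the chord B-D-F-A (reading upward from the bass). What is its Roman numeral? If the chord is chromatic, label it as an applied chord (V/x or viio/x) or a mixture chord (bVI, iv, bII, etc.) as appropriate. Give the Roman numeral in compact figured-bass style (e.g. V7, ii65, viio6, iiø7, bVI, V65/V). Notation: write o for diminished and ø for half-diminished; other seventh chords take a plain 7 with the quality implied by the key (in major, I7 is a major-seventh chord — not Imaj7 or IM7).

viiø7/IV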